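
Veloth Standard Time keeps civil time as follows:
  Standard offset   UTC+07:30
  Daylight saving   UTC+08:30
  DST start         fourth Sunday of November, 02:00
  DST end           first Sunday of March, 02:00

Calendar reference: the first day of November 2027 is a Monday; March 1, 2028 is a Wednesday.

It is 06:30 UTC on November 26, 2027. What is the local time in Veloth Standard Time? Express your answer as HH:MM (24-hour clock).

1 November 2027 is a Monday, so the first Sunday is November 7 and the fourth is November 28.
1 March 2028 is a Wednesday, so the first Sunday is March 5.
At the standard offset (UTC+07:30), 06:30 UTC + 7h30m = 14:00 Veloth Standard Time standard time.
The standard-time date in Veloth Standard Time, November 26, 2027, is outside the daylight-saving period (28 November 2027 – 5 March 2028), so Veloth Standard Time is on standard time, UTC+07:30.
06:30 UTC + 7h30m = 14:00 local.

14:00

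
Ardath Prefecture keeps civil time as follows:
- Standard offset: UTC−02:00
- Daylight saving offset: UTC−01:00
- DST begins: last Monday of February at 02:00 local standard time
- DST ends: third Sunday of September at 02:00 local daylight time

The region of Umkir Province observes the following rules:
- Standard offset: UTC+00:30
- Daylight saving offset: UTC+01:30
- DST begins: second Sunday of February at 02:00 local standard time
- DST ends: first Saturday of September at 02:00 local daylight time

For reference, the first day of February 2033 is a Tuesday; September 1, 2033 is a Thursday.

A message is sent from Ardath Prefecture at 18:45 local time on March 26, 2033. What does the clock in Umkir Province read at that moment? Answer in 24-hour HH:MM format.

21:15

1 February 2033 is a Tuesday, so Mondays fall on 7, 14, 21, 28; the last is February 28.
1 September 2033 is a Thursday, so the first Sunday is September 4 and the third is September 18.
March 26, 2033 falls between 28 February and 18 September, so daylight saving is in effect and Ardath Prefecture is at UTC−01:00.
18:45 Ardath Prefecture + 1h = 19:45 UTC.
1 February 2033 is a Tuesday, so the first Sunday is February 6 and the second is February 13.
1 September 2033 is a Thursday, so the first Saturday is September 3.
At the standard offset (UTC+00:30), 19:45 UTC + 0h30m = 20:15 Umkir Province standard time.
Daylight saving runs 13 February – 3 September; the standard-time date in Umkir Province, March 26, 2033, is inside that window, so Umkir Province is at UTC+01:30.
19:45 UTC + 1h30m = 21:15 Umkir Province.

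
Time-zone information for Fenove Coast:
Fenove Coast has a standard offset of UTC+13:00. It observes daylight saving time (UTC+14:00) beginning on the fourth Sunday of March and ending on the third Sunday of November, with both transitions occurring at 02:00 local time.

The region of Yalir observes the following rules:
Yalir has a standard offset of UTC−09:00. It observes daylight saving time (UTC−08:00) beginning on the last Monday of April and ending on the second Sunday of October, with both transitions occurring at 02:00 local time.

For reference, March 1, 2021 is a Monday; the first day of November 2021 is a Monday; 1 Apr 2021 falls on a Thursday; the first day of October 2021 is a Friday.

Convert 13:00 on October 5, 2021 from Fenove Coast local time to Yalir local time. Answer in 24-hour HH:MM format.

15:00

1 March 2021 is a Monday, so the first Sunday is March 7 and the fourth is March 28.
1 November 2021 is a Monday, so the first Sunday is November 7 and the third is November 21.
Daylight saving runs 28 March – 21 November; October 5, 2021 is inside that window, so Fenove Coast is at UTC+14:00.
13:00 Fenove Coast − 14h = 23:00 UTC (rolling into the previous day, 4 October 2021).
1 April 2021 is a Thursday, so Mondays fall on 5, 12, 19, 26; the last is April 26.
1 October 2021 is a Friday, so the first Sunday is October 3 and the second is October 10.
At the standard offset (UTC−09:00), 23:00 UTC − 9h = 14:00 Yalir standard time.
The standard-time date in Yalir, October 4, 2021, lies within the daylight-saving period (26 April – 10 October), so Yalir is on daylight time, UTC−08:00.
23:00 UTC − 8h = 15:00 Yalir.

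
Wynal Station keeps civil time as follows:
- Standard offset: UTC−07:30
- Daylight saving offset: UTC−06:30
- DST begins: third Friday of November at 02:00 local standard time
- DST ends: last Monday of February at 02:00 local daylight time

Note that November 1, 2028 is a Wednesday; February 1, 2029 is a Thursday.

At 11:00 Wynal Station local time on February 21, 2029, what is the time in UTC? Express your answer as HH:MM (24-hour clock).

17:30

1 November 2028 is a Wednesday, so the first Friday is November 3 and the third is November 17.
1 February 2029 is a Thursday, so Mondays fall on 5, 12, 19, 26; the last is February 26.
February 21, 2029 lies within the daylight-saving period (17 November 2028 – 26 February 2029), so Wynal Station is on daylight time, UTC−06:30.
11:00 local + 6h30m = 17:30 UTC.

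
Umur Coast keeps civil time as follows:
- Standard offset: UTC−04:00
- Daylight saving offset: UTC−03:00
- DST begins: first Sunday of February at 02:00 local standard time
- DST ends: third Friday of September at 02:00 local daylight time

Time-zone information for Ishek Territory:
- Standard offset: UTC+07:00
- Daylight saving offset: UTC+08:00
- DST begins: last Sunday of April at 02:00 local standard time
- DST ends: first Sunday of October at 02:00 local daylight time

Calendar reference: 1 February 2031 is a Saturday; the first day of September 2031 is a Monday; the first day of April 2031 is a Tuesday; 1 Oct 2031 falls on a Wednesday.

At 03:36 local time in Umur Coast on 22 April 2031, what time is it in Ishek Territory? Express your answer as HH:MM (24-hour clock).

1 February 2031 is a Saturday, so the first Sunday is February 2.
1 September 2031 is a Monday, so the first Friday is September 5 and the third is September 19.
22 April 2031 lies within the daylight-saving period (2 February – 19 September), so Umur Coast is on daylight time, UTC−03:00.
03:36 Umur Coast + 3h = 06:36 UTC.
1 April 2031 is a Tuesday, so Sundays fall on 6, 13, 20, 27; the last is April 27.
1 October 2031 is a Wednesday, so the first Sunday is October 5.
At the standard offset (UTC+07:00), 06:36 UTC + 7h = 13:36 Ishek Territory standard time.
Daylight saving runs 27 April – 5 October; the standard-time date in Ishek Territory, 22 April 2031, is outside that window, so Ishek Territory is on standard time at UTC+07:00.
06:36 UTC + 7h = 13:36 Ishek Territory.

13:36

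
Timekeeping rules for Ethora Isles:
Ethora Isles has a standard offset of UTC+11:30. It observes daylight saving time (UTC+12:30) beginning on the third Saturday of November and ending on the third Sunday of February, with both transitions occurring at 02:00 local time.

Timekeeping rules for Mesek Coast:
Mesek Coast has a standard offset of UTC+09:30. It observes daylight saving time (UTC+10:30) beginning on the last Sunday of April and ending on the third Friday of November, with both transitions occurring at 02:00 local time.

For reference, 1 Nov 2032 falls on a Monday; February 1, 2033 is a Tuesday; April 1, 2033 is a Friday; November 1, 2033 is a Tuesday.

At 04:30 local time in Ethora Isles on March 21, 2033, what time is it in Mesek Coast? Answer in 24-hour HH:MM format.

1 November 2032 is a Monday, so the first Saturday is November 6 and the third is November 20.
1 February 2033 is a Tuesday, so the first Sunday is February 6 and the third is February 20.
March 21, 2033 is outside the daylight-saving period (20 November 2032 – 20 February 2033), so Ethora Isles is on standard time, UTC+11:30.
04:30 Ethora Isles − 11h30m = 17:00 UTC (rolling into the previous day, 20 March 2033).
1 April 2033 is a Friday, so Sundays fall on 3, 10, 17, 24; the last is April 24.
1 November 2033 is a Tuesday, so the first Friday is November 4 and the third is November 18.
At the standard offset (UTC+09:30), 17:00 UTC + 9h30m = 02:30 Mesek Coast standard time (rolling into the next day, 21 March 2033).
The standard-time date in Mesek Coast, March 21, 2033, is outside the daylight-saving period (24 April – 18 November), so Mesek Coast is on standard time, UTC+09:30.
17:00 UTC + 9h30m = 02:30 Mesek Coast (rolling into the next day, 21 March 2033).

02:30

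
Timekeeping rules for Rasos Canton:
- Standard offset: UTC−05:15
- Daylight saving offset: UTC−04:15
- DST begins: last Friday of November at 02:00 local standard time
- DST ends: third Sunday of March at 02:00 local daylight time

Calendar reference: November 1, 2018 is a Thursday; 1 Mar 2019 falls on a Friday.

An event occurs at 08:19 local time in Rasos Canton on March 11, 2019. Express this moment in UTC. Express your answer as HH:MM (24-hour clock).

1 November 2018 is a Thursday, so Fridays fall on 2, 9, 16, 23, 30; the last is November 30.
1 March 2019 is a Friday, so the first Sunday is March 3 and the third is March 17.
March 11, 2019 falls between 30 November 2018 and 17 March 2019, so daylight saving is in effect and Rasos Canton is at UTC−04:15.
08:19 local + 4h15m = 12:34 UTC.

12:34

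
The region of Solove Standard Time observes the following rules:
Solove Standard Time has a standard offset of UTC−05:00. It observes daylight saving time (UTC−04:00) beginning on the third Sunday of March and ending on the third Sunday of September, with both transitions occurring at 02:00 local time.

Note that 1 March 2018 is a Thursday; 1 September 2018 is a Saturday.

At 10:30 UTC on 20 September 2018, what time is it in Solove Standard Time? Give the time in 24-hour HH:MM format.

05:30

1 March 2018 is a Thursday, so the first Sunday is March 4 and the third is March 18.
1 September 2018 is a Saturday, so the first Sunday is September 2 and the third is September 16.
At the standard offset (UTC−05:00), 10:30 UTC − 5h = 05:30 Solove Standard Time standard time.
The standard-time date in Solove Standard Time, 20 September 2018, is outside the daylight-saving period (18 March – 16 September), so Solove Standard Time is on standard time, UTC−05:00.
10:30 UTC − 5h = 05:30 local.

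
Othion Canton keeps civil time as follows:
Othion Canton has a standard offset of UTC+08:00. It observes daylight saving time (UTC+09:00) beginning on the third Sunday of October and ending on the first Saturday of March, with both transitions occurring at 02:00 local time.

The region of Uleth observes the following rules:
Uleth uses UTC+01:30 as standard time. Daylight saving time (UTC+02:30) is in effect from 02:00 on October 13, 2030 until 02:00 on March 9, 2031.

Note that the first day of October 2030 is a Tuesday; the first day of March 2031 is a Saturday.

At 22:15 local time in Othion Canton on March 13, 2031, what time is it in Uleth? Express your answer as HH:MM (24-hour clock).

1 October 2030 is a Tuesday, so the first Sunday is October 6 and the third is October 20.
1 March 2031 is a Saturday, so the first Saturday is March 1.
March 13, 2031 is outside the daylight-saving period (20 October 2030 – 1 March 2031), so Othion Canton is on standard time, UTC+08:00.
22:15 Othion Canton − 8h = 14:15 UTC.
At the standard offset (UTC+01:30), 14:15 UTC + 1h30m = 15:45 Uleth standard time.
The standard-time date in Uleth, March 13, 2031, does not fall between 13 October 2030 and 9 March 2031, so daylight saving is not in effect and Uleth is at UTC+01:30.
14:15 UTC + 1h30m = 15:45 Uleth.

15:45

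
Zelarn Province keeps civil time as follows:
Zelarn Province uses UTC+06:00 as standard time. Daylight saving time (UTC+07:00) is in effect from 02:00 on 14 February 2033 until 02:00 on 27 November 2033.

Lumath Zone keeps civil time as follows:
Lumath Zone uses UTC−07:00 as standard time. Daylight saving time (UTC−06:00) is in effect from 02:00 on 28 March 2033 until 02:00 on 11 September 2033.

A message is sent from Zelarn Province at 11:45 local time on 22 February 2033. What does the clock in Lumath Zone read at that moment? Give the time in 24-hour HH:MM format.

22 February 2033 lies within the daylight-saving period (14 February – 27 November), so Zelarn Province is on daylight time, UTC+07:00.
11:45 Zelarn Province − 7h = 04:45 UTC.
At the standard offset (UTC−07:00), 04:45 UTC − 7h = 21:45 Lumath Zone standard time (rolling into the previous day, 21 February 2033).
Daylight saving runs 28 March – 11 September; the standard-time date in Lumath Zone, 21 February 2033, is outside that window, so Lumath Zone is on standard time at UTC−07:00.
04:45 UTC − 7h = 21:45 Lumath Zone (rolling into the previous day, 21 February 2033).

21:45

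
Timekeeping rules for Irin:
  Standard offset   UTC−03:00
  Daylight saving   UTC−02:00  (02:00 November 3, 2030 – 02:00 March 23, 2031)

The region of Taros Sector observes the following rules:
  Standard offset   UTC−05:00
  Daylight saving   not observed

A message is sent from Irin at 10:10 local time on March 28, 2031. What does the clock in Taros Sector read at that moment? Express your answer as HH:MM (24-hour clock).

08:10

March 28, 2031 does not fall between 3 November 2030 and 23 March 2031, so daylight saving is not in effect and Irin is at UTC−03:00.
10:10 Irin + 3h = 13:10 UTC.
Taros Sector stays on UTC−05:00 all year.
13:10 UTC − 5h = 08:10 Taros Sector.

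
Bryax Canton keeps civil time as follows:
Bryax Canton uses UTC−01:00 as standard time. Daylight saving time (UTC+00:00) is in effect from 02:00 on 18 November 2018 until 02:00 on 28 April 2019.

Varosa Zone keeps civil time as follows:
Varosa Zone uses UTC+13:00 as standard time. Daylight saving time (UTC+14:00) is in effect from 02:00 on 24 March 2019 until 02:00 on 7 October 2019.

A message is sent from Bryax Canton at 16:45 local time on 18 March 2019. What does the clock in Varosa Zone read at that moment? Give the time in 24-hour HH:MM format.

05:45

18 March 2019 lies within the daylight-saving period (18 November 2018 – 28 April 2019), so Bryax Canton is on daylight time, UTC+00:00.
16:45 Bryax Canton − 0h = 16:45 UTC.
At the standard offset (UTC+13:00), 16:45 UTC + 13h = 05:45 Varosa Zone standard time (rolling into the next day, 19 March 2019).
The standard-time date in Varosa Zone, 19 March 2019, does not fall between 24 March and 7 October, so daylight saving is not in effect and Varosa Zone is at UTC+13:00.
16:45 UTC + 13h = 05:45 Varosa Zone (rolling into the next day, 19 March 2019).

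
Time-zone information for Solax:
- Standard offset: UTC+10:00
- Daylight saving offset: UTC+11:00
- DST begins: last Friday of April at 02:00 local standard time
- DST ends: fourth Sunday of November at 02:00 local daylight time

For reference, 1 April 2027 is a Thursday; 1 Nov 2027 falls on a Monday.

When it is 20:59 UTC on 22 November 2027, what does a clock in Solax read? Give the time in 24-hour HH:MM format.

1 April 2027 is a Thursday, so Fridays fall on 2, 9, 16, 23, 30; the last is April 30.
1 November 2027 is a Monday, so the first Sunday is November 7 and the fourth is November 28.
At the standard offset (UTC+10:00), 20:59 UTC + 10h = 06:59 Solax standard time (rolling into the next day, 23 November 2027).
The standard-time date in Solax, 23 November 2027, falls between 30 April and 28 November, so daylight saving is in effect and Solax is at UTC+11:00.
20:59 UTC + 11h = 07:59 local (rolling into the next day, 23 November 2027).

07:59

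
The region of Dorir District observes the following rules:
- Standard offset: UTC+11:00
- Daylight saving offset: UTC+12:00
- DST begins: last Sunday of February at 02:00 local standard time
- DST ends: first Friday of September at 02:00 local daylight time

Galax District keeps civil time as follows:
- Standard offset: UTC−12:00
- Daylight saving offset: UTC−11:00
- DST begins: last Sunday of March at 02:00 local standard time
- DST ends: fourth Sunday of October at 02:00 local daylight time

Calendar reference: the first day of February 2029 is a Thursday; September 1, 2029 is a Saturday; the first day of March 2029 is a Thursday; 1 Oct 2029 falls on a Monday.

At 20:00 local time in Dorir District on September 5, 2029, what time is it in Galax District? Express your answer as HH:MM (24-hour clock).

21:00

1 February 2029 is a Thursday, so Sundays fall on 4, 11, 18, 25; the last is February 25.
1 September 2029 is a Saturday, so the first Friday is September 7.
September 5, 2029 lies within the daylight-saving period (25 February – 7 September), so Dorir District is on daylight time, UTC+12:00.
20:00 Dorir District − 12h = 08:00 UTC.
1 March 2029 is a Thursday, so Sundays fall on 4, 11, 18, 25; the last is March 25.
1 October 2029 is a Monday, so the first Sunday is October 7 and the fourth is October 28.
At the standard offset (UTC−12:00), 08:00 UTC − 12h = 20:00 Galax District standard time (rolling into the previous day, 4 September 2029).
The standard-time date in Galax District, September 4, 2029, falls between 25 March and 28 October, so daylight saving is in effect and Galax District is at UTC−11:00.
08:00 UTC − 11h = 21:00 Galax District (rolling into the previous day, 4 September 2029).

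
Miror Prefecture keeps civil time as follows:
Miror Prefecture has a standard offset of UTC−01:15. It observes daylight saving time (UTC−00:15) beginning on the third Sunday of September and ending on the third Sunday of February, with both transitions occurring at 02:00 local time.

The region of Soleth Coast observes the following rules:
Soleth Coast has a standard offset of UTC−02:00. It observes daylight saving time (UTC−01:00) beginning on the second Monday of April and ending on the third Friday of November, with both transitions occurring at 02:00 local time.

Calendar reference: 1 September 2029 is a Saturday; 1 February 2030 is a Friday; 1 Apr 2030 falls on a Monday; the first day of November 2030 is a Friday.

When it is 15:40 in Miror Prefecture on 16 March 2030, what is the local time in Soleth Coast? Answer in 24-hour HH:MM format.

14:55

1 September 2029 is a Saturday, so the first Sunday is September 2 and the third is September 16.
1 February 2030 is a Friday, so the first Sunday is February 3 and the third is February 17.
16 March 2030 is outside the daylight-saving period (16 September 2029 – 17 February 2030), so Miror Prefecture is on standard time, UTC−01:15.
15:40 Miror Prefecture + 1h15m = 16:55 UTC.
1 April 2030 is a Monday, so the first Monday is April 1 and the second is April 8.
1 November 2030 is a Friday, so the first Friday is November 1 and the third is November 15.
At the standard offset (UTC−02:00), 16:55 UTC − 2h = 14:55 Soleth Coast standard time.
Daylight saving runs 8 April – 15 November; the standard-time date in Soleth Coast, 16 March 2030, is outside that window, so Soleth Coast is on standard time at UTC−02:00.
16:55 UTC − 2h = 14:55 Soleth Coast.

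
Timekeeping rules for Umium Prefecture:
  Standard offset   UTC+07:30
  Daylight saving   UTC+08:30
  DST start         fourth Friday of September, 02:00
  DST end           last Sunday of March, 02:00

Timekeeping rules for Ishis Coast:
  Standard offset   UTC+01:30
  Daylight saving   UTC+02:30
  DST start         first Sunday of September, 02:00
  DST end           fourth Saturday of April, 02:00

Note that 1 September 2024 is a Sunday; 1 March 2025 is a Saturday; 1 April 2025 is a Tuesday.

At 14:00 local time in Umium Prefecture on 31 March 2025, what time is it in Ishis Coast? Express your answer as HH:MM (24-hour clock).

1 September 2024 is a Sunday, so the first Friday is September 6 and the fourth is September 27.
1 March 2025 is a Saturday, so Sundays fall on 2, 9, 16, 23, 30; the last is March 30.
31 March 2025 does not fall between 27 September 2024 and 30 March 2025, so daylight saving is not in effect and Umium Prefecture is at UTC+07:30.
14:00 Umium Prefecture − 7h30m = 06:30 UTC.
1 September 2024 is a Sunday, so the first Sunday is September 1.
1 April 2025 is a Tuesday, so the first Saturday is April 5 and the fourth is April 26.
At the standard offset (UTC+01:30), 06:30 UTC + 1h30m = 08:00 Ishis Coast standard time.
Daylight saving runs 1 September 2024 – 26 April 2025; the standard-time date in Ishis Coast, 31 March 2025, is inside that window, so Ishis Coast is at UTC+02:30.
06:30 UTC + 2h30m = 09:00 Ishis Coast.

09:00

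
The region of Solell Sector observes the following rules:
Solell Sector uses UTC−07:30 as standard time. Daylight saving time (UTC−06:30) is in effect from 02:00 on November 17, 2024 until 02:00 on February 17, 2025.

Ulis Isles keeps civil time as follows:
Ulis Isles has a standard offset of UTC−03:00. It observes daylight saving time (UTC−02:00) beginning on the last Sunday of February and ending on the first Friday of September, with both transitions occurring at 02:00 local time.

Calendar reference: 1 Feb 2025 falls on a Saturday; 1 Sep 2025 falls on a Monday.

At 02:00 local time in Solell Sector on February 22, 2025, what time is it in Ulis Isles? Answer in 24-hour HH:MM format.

06:30

February 22, 2025 does not fall between 17 November 2024 and 17 February 2025, so daylight saving is not in effect and Solell Sector is at UTC−07:30.
02:00 Solell Sector + 7h30m = 09:30 UTC.
1 February 2025 is a Saturday, so Sundays fall on 2, 9, 16, 23; the last is February 23.
1 September 2025 is a Monday, so the first Friday is September 5.
At the standard offset (UTC−03:00), 09:30 UTC − 3h = 06:30 Ulis Isles standard time.
The standard-time date in Ulis Isles, February 22, 2025, is outside the daylight-saving period (23 February – 5 September), so Ulis Isles is on standard time, UTC−03:00.
09:30 UTC − 3h = 06:30 Ulis Isles.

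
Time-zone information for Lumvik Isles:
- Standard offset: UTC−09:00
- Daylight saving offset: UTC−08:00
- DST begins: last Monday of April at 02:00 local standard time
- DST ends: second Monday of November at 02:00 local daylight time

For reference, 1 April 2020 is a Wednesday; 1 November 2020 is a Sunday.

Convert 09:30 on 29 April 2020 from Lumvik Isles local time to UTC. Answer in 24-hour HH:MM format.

1 April 2020 is a Wednesday, so Mondays fall on 6, 13, 20, 27; the last is April 27.
1 November 2020 is a Sunday, so the first Monday is November 2 and the second is November 9.
29 April 2020 falls between 27 April and 9 November, so daylight saving is in effect and Lumvik Isles is at UTC−08:00.
09:30 local + 8h = 17:30 UTC.

17:30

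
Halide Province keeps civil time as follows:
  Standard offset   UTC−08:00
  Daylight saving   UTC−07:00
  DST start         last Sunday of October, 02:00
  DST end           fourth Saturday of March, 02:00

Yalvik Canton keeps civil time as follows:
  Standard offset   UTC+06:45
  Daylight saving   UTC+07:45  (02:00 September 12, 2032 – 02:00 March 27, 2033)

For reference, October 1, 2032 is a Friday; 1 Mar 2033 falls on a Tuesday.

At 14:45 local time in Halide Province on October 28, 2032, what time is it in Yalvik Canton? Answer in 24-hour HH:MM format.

1 October 2032 is a Friday, so Sundays fall on 3, 10, 17, 24, 31; the last is October 31.
1 March 2033 is a Tuesday, so the first Saturday is March 5 and the fourth is March 26.
October 28, 2032 is outside the daylight-saving period (31 October 2032 – 26 March 2033), so Halide Province is on standard time, UTC−08:00.
14:45 Halide Province + 8h = 22:45 UTC.
At the standard offset (UTC+06:45), 22:45 UTC + 6h45m = 05:30 Yalvik Canton standard time (rolling into the next day, 29 October 2032).
The standard-time date in Yalvik Canton, October 29, 2032, lies within the daylight-saving period (12 September 2032 – 27 March 2033), so Yalvik Canton is on daylight time, UTC+07:45.
22:45 UTC + 7h45m = 06:30 Yalvik Canton (rolling into the next day, 29 October 2032).

06:30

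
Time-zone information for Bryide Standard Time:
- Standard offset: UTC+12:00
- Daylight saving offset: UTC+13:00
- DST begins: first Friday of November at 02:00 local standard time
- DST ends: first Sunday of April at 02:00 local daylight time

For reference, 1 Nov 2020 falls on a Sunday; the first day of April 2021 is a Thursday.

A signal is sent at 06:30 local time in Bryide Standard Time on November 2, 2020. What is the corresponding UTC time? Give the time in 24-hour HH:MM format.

1 November 2020 is a Sunday, so the first Friday is November 6.
1 April 2021 is a Thursday, so the first Sunday is April 4.
November 2, 2020 is outside the daylight-saving period (6 November 2020 – 4 April 2021), so Bryide Standard Time is on standard time, UTC+12:00.
06:30 local − 12h = 18:30 UTC (rolling into the previous day, 1 November 2020).

18:30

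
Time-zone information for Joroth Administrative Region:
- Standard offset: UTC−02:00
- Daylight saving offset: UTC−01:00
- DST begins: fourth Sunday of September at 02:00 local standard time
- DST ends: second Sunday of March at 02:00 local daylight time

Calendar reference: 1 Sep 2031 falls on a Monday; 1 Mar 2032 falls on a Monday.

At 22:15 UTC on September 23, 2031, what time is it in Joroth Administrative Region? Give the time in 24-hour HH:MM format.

1 September 2031 is a Monday, so the first Sunday is September 7 and the fourth is September 28.
1 March 2032 is a Monday, so the first Sunday is March 7 and the second is March 14.
At the standard offset (UTC−02:00), 22:15 UTC − 2h = 20:15 Joroth Administrative Region standard time.
The standard-time date in Joroth Administrative Region, September 23, 2031, does not fall between 28 September 2031 and 14 March 2032, so daylight saving is not in effect and Joroth Administrative Region is at UTC−02:00.
22:15 UTC − 2h = 20:15 local.

20:15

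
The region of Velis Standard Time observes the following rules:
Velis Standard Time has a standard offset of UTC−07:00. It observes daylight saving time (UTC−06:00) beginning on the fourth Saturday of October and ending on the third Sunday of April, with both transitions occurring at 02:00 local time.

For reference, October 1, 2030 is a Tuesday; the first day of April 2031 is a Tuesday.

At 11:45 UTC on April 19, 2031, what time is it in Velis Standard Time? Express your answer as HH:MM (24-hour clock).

05:45

1 October 2030 is a Tuesday, so the first Saturday is October 5 and the fourth is October 26.
1 April 2031 is a Tuesday, so the first Sunday is April 6 and the third is April 20.
At the standard offset (UTC−07:00), 11:45 UTC − 7h = 04:45 Velis Standard Time standard time.
Daylight saving runs 26 October 2030 – 20 April 2031; the standard-time date in Velis Standard Time, April 19, 2031, is inside that window, so Velis Standard Time is at UTC−06:00.
11:45 UTC − 6h = 05:45 local.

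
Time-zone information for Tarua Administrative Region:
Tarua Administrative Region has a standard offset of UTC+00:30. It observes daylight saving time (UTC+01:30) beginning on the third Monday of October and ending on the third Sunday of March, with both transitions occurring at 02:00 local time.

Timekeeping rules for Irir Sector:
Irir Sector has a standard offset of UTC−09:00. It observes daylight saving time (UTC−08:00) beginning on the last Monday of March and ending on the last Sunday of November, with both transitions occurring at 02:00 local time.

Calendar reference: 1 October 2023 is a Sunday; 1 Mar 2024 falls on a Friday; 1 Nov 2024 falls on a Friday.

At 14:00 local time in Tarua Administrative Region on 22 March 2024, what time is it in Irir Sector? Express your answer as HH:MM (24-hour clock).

04:30

1 October 2023 is a Sunday, so the first Monday is October 2 and the third is October 16.
1 March 2024 is a Friday, so the first Sunday is March 3 and the third is March 17.
22 March 2024 is outside the daylight-saving period (16 October 2023 – 17 March 2024), so Tarua Administrative Region is on standard time, UTC+00:30.
14:00 Tarua Administrative Region − 0h30m = 13:30 UTC.
1 March 2024 is a Friday, so Mondays fall on 4, 11, 18, 25; the last is March 25.
1 November 2024 is a Friday, so Sundays fall on 3, 10, 17, 24; the last is November 24.
At the standard offset (UTC−09:00), 13:30 UTC − 9h = 04:30 Irir Sector standard time.
Daylight saving runs 25 March – 24 November; the standard-time date in Irir Sector, 22 March 2024, is outside that window, so Irir Sector is on standard time at UTC−09:00.
13:30 UTC − 9h = 04:30 Irir Sector.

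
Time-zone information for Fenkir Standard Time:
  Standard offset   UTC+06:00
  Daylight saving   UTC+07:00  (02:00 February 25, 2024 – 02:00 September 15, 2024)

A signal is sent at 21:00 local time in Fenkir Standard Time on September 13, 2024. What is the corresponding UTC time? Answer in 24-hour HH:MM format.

September 13, 2024 lies within the daylight-saving period (25 February – 15 September), so Fenkir Standard Time is on daylight time, UTC+07:00.
21:00 local − 7h = 14:00 UTC.

14:00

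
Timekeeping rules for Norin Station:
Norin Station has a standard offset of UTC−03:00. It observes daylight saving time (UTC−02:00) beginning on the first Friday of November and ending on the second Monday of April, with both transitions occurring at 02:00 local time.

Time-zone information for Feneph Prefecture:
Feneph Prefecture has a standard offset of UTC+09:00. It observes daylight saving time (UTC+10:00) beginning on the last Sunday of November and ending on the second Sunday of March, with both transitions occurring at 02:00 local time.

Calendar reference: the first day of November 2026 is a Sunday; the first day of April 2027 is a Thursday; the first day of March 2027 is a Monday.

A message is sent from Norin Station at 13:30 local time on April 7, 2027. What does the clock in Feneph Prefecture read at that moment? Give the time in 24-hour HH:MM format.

1 November 2026 is a Sunday, so the first Friday is November 6.
1 April 2027 is a Thursday, so the first Monday is April 5 and the second is April 12.
April 7, 2027 lies within the daylight-saving period (6 November 2026 – 12 April 2027), so Norin Station is on daylight time, UTC−02:00.
13:30 Norin Station + 2h = 15:30 UTC.
1 November 2026 is a Sunday, so Sundays fall on 1, 8, 15, 22, 29; the last is November 29.
1 March 2027 is a Monday, so the first Sunday is March 7 and the second is March 14.
At the standard offset (UTC+09:00), 15:30 UTC + 9h = 00:30 Feneph Prefecture standard time (rolling into the next day, 8 April 2027).
The standard-time date in Feneph Prefecture, April 8, 2027, does not fall between 29 November 2026 and 14 March 2027, so daylight saving is not in effect and Feneph Prefecture is at UTC+09:00.
15:30 UTC + 9h = 00:30 Feneph Prefecture (rolling into the next day, 8 April 2027).

00:30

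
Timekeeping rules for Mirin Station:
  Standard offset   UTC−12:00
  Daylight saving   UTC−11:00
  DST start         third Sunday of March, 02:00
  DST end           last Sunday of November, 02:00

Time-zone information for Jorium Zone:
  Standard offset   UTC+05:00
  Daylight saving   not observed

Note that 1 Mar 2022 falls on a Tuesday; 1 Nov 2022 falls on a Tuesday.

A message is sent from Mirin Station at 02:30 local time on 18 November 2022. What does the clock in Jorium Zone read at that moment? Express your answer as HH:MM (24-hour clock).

18:30

1 March 2022 is a Tuesday, so the first Sunday is March 6 and the third is March 20.
1 November 2022 is a Tuesday, so Sundays fall on 6, 13, 20, 27; the last is November 27.
Daylight saving runs 20 March – 27 November; 18 November 2022 is inside that window, so Mirin Station is at UTC−11:00.
02:30 Mirin Station + 11h = 13:30 UTC.
Jorium Zone stays on UTC+05:00 all year.
13:30 UTC + 5h = 18:30 Jorium Zone.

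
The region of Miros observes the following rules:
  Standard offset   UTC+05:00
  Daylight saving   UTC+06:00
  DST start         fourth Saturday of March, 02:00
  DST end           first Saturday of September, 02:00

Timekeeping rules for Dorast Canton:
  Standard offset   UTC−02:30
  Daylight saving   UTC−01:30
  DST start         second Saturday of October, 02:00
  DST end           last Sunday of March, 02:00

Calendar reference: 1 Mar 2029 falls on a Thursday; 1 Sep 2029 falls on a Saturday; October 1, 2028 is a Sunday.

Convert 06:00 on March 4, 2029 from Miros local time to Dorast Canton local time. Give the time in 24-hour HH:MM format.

1 March 2029 is a Thursday, so the first Saturday is March 3 and the fourth is March 24.
1 September 2029 is a Saturday, so the first Saturday is September 1.
March 4, 2029 is outside the daylight-saving period (24 March – 1 September), so Miros is on standard time, UTC+05:00.
06:00 Miros − 5h = 01:00 UTC.
1 October 2028 is a Sunday, so the first Saturday is October 7 and the second is October 14.
1 March 2029 is a Thursday, so Sundays fall on 4, 11, 18, 25; the last is March 25.
At the standard offset (UTC−02:30), 01:00 UTC − 2h30m = 22:30 Dorast Canton standard time (rolling into the previous day, 3 March 2029).
Daylight saving runs 14 October 2028 – 25 March 2029; the standard-time date in Dorast Canton, March 3, 2029, is inside that window, so Dorast Canton is at UTC−01:30.
01:00 UTC − 1h30m = 23:30 Dorast Canton (rolling into the previous day, 3 March 2029).

23:30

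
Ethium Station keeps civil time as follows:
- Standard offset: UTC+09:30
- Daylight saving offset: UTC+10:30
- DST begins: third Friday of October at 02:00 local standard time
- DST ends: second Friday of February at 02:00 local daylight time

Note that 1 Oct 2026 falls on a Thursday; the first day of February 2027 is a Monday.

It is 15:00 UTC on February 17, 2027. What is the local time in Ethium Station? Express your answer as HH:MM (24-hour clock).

00:30

1 October 2026 is a Thursday, so the first Friday is October 2 and the third is October 16.
1 February 2027 is a Monday, so the first Friday is February 5 and the second is February 12.
At the standard offset (UTC+09:30), 15:00 UTC + 9h30m = 00:30 Ethium Station standard time (rolling into the next day, 18 February 2027).
The standard-time date in Ethium Station, February 18, 2027, does not fall between 16 October 2026 and 12 February 2027, so daylight saving is not in effect and Ethium Station is at UTC+09:30.
15:00 UTC + 9h30m = 00:30 local (rolling into the next day, 18 February 2027).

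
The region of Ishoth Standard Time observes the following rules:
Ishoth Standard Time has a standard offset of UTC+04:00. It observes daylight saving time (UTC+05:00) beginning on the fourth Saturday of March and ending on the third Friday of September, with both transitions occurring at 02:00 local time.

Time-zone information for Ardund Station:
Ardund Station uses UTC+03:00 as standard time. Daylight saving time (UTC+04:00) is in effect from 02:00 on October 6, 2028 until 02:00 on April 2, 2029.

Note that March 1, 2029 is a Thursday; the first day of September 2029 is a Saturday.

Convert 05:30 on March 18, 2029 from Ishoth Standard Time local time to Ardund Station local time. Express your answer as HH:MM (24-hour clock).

05:30

1 March 2029 is a Thursday, so the first Saturday is March 3 and the fourth is March 24.
1 September 2029 is a Saturday, so the first Friday is September 7 and the third is September 21.
March 18, 2029 does not fall between 24 March and 21 September, so daylight saving is not in effect and Ishoth Standard Time is at UTC+04:00.
05:30 Ishoth Standard Time − 4h = 01:30 UTC.
At the standard offset (UTC+03:00), 01:30 UTC + 3h = 04:30 Ardund Station standard time.
Daylight saving runs 6 October 2028 – 2 April 2029; the standard-time date in Ardund Station, March 18, 2029, is inside that window, so Ardund Station is at UTC+04:00.
01:30 UTC + 4h = 05:30 Ardund Station.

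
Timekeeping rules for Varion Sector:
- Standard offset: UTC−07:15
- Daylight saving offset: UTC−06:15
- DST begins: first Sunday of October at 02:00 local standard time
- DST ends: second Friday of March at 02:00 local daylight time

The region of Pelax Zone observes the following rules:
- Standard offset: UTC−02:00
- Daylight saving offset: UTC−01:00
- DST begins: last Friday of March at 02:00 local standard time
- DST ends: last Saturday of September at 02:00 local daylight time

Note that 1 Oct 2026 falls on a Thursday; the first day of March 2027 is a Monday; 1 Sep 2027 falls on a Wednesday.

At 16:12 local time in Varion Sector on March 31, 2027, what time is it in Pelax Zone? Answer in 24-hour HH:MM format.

22:27

1 October 2026 is a Thursday, so the first Sunday is October 4.
1 March 2027 is a Monday, so the first Friday is March 5 and the second is March 12.
March 31, 2027 is outside the daylight-saving period (4 October 2026 – 12 March 2027), so Varion Sector is on standard time, UTC−07:15.
16:12 Varion Sector + 7h15m = 23:27 UTC.
1 March 2027 is a Monday, so Fridays fall on 5, 12, 19, 26; the last is March 26.
1 September 2027 is a Wednesday, so Saturdays fall on 4, 11, 18, 25; the last is September 25.
At the standard offset (UTC−02:00), 23:27 UTC − 2h = 21:27 Pelax Zone standard time.
The standard-time date in Pelax Zone, March 31, 2027, falls between 26 March and 25 September, so daylight saving is in effect and Pelax Zone is at UTC−01:00.
23:27 UTC − 1h = 22:27 Pelax Zone.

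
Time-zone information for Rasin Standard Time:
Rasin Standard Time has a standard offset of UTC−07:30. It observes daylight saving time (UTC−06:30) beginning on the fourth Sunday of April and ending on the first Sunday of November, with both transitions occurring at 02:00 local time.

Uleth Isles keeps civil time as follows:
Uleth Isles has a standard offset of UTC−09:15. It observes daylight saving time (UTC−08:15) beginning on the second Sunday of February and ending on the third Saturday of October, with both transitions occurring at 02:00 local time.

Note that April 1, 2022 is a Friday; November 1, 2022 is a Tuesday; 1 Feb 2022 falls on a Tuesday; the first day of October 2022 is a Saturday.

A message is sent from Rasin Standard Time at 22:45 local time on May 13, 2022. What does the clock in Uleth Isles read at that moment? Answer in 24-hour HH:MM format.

1 April 2022 is a Friday, so the first Sunday is April 3 and the fourth is April 24.
1 November 2022 is a Tuesday, so the first Sunday is November 6.
May 13, 2022 falls between 24 April and 6 November, so daylight saving is in effect and Rasin Standard Time is at UTC−06:30.
22:45 Rasin Standard Time + 6h30m = 05:15 UTC (rolling into the next day, 14 May 2022).
1 February 2022 is a Tuesday, so the first Sunday is February 6 and the second is February 13.
1 October 2022 is a Saturday, so the first Saturday is October 1 and the third is October 15.
At the standard offset (UTC−09:15), 05:15 UTC − 9h15m = 20:00 Uleth Isles standard time (rolling into the previous day, 13 May 2022).
Daylight saving runs 13 February – 15 October; the standard-time date in Uleth Isles, May 13, 2022, is inside that window, so Uleth Isles is at UTC−08:15.
05:15 UTC − 8h15m = 21:00 Uleth Isles (rolling into the previous day, 13 May 2022).

21:00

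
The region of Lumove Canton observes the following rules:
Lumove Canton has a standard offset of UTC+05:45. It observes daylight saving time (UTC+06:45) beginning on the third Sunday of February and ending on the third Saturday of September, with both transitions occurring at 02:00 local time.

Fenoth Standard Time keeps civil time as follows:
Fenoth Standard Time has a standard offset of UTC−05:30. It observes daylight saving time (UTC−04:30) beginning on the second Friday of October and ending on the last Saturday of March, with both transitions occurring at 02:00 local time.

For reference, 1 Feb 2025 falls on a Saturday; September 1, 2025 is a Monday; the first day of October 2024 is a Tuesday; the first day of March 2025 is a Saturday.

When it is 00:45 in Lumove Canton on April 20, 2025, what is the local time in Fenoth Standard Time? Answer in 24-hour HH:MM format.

12:30

1 February 2025 is a Saturday, so the first Sunday is February 2 and the third is February 16.
1 September 2025 is a Monday, so the first Saturday is September 6 and the third is September 20.
April 20, 2025 falls between 16 February and 20 September, so daylight saving is in effect and Lumove Canton is at UTC+06:45.
00:45 Lumove Canton − 6h45m = 18:00 UTC (rolling into the previous day, 19 April 2025).
1 October 2024 is a Tuesday, so the first Friday is October 4 and the second is October 11.
1 March 2025 is a Saturday, so Saturdays fall on 1, 8, 15, 22, 29; the last is March 29.
At the standard offset (UTC−05:30), 18:00 UTC − 5h30m = 12:30 Fenoth Standard Time standard time.
The standard-time date in Fenoth Standard Time, April 19, 2025, does not fall between 11 October 2024 and 29 March 2025, so daylight saving is not in effect and Fenoth Standard Time is at UTC−05:30.
18:00 UTC − 5h30m = 12:30 Fenoth Standard Time.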